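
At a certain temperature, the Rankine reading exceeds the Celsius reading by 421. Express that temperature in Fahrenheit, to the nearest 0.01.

Let x be the Celsius reading; then the Rankine reading is 1.8·x + 491.67.
(1.8·x + 491.67) - x = 421  ⇒  (0.8)·x = -70.67  ⇒  x = -88.3375°C.
In Fahrenheit: -88.3375 × 1.8 + 32 = -127.01°F.

-127.01°F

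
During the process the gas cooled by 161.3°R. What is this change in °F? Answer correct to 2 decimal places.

161.30°F

Rankine and Fahrenheit degrees are the same size, so the interval is unchanged: 161.30.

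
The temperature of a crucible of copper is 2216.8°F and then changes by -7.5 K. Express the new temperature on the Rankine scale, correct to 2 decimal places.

2662.97°R

Initial temperature in Celsius: (2216.8 - 32) × 5/9 = 1213.7778°C.
The 7.5 K change is an interval; Kelvin and Celsius degrees are the same size, so ΔC = -7.5°C.
Final Celsius temperature: 1213.7778 - 7.5000 = 1206.2778°C.
In Rankine: 1206.2778 × 1.8 + 491.67 = 2662.97°R.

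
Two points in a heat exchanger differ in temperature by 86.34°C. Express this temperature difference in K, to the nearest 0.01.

Celsius and kelvin degrees are the same size, so the interval is unchanged: 86.34.

86.34 K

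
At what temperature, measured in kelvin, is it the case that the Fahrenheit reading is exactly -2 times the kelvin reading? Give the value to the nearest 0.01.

120.97 K

Let K be the kelvin reading. The Fahrenheit reading is F = 1.8·K - 459.67.
Require F = -2·K: 1.8·K - 459.67 = -2·K.
(3.8)·K = 459.67  ⇒  K = 120.97.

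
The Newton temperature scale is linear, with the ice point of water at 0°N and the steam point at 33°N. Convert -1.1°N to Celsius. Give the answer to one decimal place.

Linear interpolation between the fixed points: C = (-1.1 - 0) × 100 / (33 - 0) = -3.3333°C.

-3.3°C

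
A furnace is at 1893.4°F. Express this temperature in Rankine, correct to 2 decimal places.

In Celsius: (1893.4 - 32) × 5/9 = 1034.1111°C.
In Rankine: 1034.1111 × 1.8 + 491.67 = 2353.07°R.

2353.07°R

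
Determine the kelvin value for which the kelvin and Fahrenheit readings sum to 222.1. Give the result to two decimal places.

Let K be the kelvin reading. The Fahrenheit reading is F = 1.8·K - 459.67.
Require K + F = 222.1: (2.8)·K - 459.67 = 222.1.
K = (222.1 + 459.67) / (2.8) = 243.49.

243.49 K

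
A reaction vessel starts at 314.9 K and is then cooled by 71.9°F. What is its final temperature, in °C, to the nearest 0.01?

1.81°C

Initial temperature in Celsius: 314.9 - 273.15 = 41.7500°C.
The 71.9°F change is an interval, so only the factor 5/9 applies: -71.9 × 5/9 = -39.9444°C.
Final Celsius temperature: 41.7500 - 39.9444 = 1.8056°C.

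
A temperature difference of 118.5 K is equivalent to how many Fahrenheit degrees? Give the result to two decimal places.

213.30°F

Only the scale ratio 1.8 matters for a change in temperature.
118.5 × 1.8 = 213.30.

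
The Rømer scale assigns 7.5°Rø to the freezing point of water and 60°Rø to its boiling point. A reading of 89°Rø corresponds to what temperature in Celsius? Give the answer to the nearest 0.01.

155.24°C

Linear interpolation between the fixed points: C = (89 - 7.5) × 100 / (60 - 7.5) = 155.2381°C.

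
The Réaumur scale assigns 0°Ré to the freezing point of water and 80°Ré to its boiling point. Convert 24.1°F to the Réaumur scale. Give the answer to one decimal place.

-3.5°Ré

First in Celsius: (24.1 - 32) × 5/9 = -4.3889°C.
Linearly onto the Réaumur scale: 0 + (-4.3889 / 100) × (80 - 0) = -3.5°Ré.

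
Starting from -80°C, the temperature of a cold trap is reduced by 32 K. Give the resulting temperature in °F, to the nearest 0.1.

The 32 K change is an interval; Kelvin and Celsius degrees are the same size, so ΔC = -32°C.
Final Celsius temperature: -80.0000 - 32.0000 = -112.0000°C.
In Fahrenheit: -112.0000 × 1.8 + 32 = -169.6°F.

-169.6°F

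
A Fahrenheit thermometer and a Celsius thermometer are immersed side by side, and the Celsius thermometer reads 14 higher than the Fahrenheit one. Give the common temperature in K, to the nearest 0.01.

215.65 K

Let x be the Fahrenheit reading; then the Celsius reading is 5/9·x - 17.7778.
(5/9·x - 17.7778) - x = 14  ⇒  (-4/9)·x = 31.7778  ⇒  x = -71.5000°F.
In Celsius: (-71.5 - 32) × 5/9 = -57.5000°C.
In kelvin: -57.5000 + 273.15 = 215.65 K.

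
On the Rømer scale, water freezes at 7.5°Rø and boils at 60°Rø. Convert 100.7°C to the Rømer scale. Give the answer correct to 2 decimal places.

Linearly onto the Rømer scale: 7.5 + (100.7000 / 100) × (60 - 7.5) = 60.37°Rø.

60.37°Rø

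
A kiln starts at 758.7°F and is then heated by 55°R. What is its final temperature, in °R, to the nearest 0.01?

Initial temperature in Celsius: (758.7 - 32) × 5/9 = 403.7222°C.
The 55°R change is an interval, so only the factor 5/9 applies: +55 × 5/9 = +30.5556°C.
Final Celsius temperature: 403.7222 + 30.5556 = 434.2778°C.
In Rankine: 434.2778 × 1.8 + 491.67 = 1273.37°R.

1273.37°R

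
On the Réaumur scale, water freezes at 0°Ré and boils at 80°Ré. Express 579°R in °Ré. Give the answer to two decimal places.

38.81°Ré

First in Celsius: (579 - 491.67) × 5/9 = 48.5167°C.
Linearly onto the Réaumur scale: 0 + (48.5167 / 100) × (80 - 0) = 38.81°Ré.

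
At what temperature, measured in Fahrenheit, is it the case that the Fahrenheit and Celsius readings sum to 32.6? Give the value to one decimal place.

Let F be the Fahrenheit reading. The Celsius reading is C = 5/9·F - 17.7778.
Require F + C = 32.6: (14/9)·F - 17.7778 = 32.6.
F = (32.6 + 17.7778) / (14/9) = 32.4.

32.4°F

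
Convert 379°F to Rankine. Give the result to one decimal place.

838.7°R

In Celsius: (379 - 32) × 5/9 = 192.7778°C.
In Rankine: 192.7778 × 1.8 + 491.67 = 838.7°R.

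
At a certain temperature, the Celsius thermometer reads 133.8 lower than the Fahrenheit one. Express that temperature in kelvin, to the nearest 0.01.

400.40 K

Let x be the Fahrenheit reading; then the Celsius reading is 5/9·x - 17.7778.
(5/9·x - 17.7778) - x = -133.8  ⇒  (-4/9)·x = -116.022  ⇒  x = 261.0500°F.
In Celsius: (261.05 - 32) × 5/9 = 127.2500°C.
In kelvin: 127.2500 + 273.15 = 400.40 K.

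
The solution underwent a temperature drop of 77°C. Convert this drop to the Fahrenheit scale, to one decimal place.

An interval of 1°C corresponds to 1.8°F.
77 × 1.8 = 138.6.

138.6°F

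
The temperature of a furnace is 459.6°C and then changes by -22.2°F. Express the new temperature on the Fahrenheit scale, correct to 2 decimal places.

The 22.2°F change is an interval, so only the factor 5/9 applies: -22.2 × 5/9 = -12.3333°C.
Final Celsius temperature: 459.6000 - 12.3333 = 447.2667°C.
In Fahrenheit: 447.2667 × 1.8 + 32 = 837.08°F.

837.08°F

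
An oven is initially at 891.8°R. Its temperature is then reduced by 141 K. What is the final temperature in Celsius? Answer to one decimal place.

Initial temperature in Celsius: (891.8 - 491.67) × 5/9 = 222.2944°C.
The 141 K change is an interval; Kelvin and Celsius degrees are the same size, so ΔC = -141°C.
Final Celsius temperature: 222.2944 - 141.0000 = 81.2944°C.

81.3°C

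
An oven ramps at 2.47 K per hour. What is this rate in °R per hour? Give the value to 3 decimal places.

4.446 °R/hour

Since only a temperature interval is involved, the additive offset between the scales drops out.
A change of 1 K is a change of 1.8°R, so 2.47 × 1.8 = 4.446.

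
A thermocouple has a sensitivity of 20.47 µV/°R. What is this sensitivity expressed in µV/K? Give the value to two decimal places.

36.85 µV/K

Since only a temperature interval is involved, the additive offset between the scales drops out.
A change of 1 K is a change of 1.8°R, so per K the value is 20.47 × 1.8 = 36.85.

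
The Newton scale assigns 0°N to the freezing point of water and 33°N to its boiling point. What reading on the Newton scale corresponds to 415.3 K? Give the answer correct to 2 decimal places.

First in Celsius: 415.3 - 273.15 = 142.1500°C.
Linearly onto the Newton scale: 0 + (142.1500 / 100) × (33 - 0) = 46.91°N.

46.91°N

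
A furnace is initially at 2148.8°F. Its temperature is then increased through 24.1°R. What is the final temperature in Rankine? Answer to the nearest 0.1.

Initial temperature in Celsius: (2148.8 - 32) × 5/9 = 1176.0000°C.
The 24.1°R change is an interval, so only the factor 5/9 applies: +24.1 × 5/9 = +13.3889°C.
Final Celsius temperature: 1176.0000 + 13.3889 = 1189.3889°C.
In Rankine: 1189.3889 × 1.8 + 491.67 = 2632.6°R.

2632.6°R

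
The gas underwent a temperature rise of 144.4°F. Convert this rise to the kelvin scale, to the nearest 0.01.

For a temperature interval the offset drops out; only the factor 5/9 applies.
144.4 × 5/9 = 80.22.

80.22 K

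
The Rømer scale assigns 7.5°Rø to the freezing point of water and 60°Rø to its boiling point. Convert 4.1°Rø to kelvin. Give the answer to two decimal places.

Linear interpolation between the fixed points: C = (4.1 - 7.5) × 100 / (60 - 7.5) = -6.4762°C.
Then -6.4762 + 273.15 = 266.67 K.

266.67 K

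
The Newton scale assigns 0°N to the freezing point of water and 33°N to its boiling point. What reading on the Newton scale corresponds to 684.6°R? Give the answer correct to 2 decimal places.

35.37°N

First in Celsius: (684.6 - 491.67) × 5/9 = 107.1833°C.
Linearly onto the Newton scale: 0 + (107.1833 / 100) × (33 - 0) = 35.37°N.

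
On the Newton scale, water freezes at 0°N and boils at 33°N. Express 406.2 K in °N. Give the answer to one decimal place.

First in Celsius: 406.2 - 273.15 = 133.0500°C.
Linearly onto the Newton scale: 0 + (133.0500 / 100) × (33 - 0) = 43.9°N.

43.9°N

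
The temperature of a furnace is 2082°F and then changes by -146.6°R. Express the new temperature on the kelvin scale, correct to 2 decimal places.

Initial temperature in Celsius: (2082 - 32) × 5/9 = 1138.8889°C.
The 146.6°R change is an interval, so only the factor 5/9 applies: -146.6 × 5/9 = -81.4444°C.
Final Celsius temperature: 1138.8889 - 81.4444 = 1057.4444°C.
In kelvin: 1057.4444 + 273.15 = 1330.59 K.

1330.59 K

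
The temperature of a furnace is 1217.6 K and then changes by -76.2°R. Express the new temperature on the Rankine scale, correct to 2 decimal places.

Initial temperature in Celsius: 1217.6 - 273.15 = 944.4500°C.
The 76.2°R change is an interval, so only the factor 5/9 applies: -76.2 × 5/9 = -42.3333°C.
Final Celsius temperature: 944.4500 - 42.3333 = 902.1167°C.
In Rankine: 902.1167 × 1.8 + 491.67 = 2115.48°R.

2115.48°R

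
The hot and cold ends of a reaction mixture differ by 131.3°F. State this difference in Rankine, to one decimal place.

131.3°R

Fahrenheit and Rankine degrees are the same size, so the interval is unchanged: 131.3.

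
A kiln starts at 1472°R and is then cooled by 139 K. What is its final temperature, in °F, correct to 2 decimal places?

762.13°F

Initial temperature in Celsius: (1472 - 491.67) × 5/9 = 544.6278°C.
The 139 K change is an interval; Kelvin and Celsius degrees are the same size, so ΔC = -139°C.
Final Celsius temperature: 544.6278 - 139.0000 = 405.6278°C.
In Fahrenheit: 405.6278 × 1.8 + 32 = 762.13°F.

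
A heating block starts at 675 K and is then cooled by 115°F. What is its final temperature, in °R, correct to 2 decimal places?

1100.00°R

Initial temperature in Celsius: 675 - 273.15 = 401.8500°C.
The 115°F change is an interval, so only the factor 5/9 applies: -115 × 5/9 = -63.8889°C.
Final Celsius temperature: 401.8500 - 63.8889 = 337.9611°C.
In Rankine: 337.9611 × 1.8 + 491.67 = 1100.00°R.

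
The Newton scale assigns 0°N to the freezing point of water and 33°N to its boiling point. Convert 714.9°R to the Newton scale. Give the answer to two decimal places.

First in Celsius: (714.9 - 491.67) × 5/9 = 124.0167°C.
Linearly onto the Newton scale: 0 + (124.0167 / 100) × (33 - 0) = 40.93°N.

40.93°N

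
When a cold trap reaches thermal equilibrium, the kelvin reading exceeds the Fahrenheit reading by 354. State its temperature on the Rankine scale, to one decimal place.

237.8°R

Let x be the kelvin reading; then the Fahrenheit reading is 1.8·x - 459.67.
(1.8·x - 459.67) - x = -354  ⇒  (0.8)·x = 105.67  ⇒  x = 132.0875 K.
In Celsius: 132.0875 - 273.15 = -141.0625°C.
In Rankine: -141.0625 × 1.8 + 491.67 = 237.8°R.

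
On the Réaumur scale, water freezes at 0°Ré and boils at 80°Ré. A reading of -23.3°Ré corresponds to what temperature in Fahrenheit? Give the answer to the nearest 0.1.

-20.4°F

Linear interpolation between the fixed points: C = (-23.3 - 0) × 100 / (80 - 0) = -29.1250°C.
Then -29.1250 × 1.8 + 32 = -20.4°F.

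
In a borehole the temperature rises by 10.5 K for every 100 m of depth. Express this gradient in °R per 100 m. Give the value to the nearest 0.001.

The quantity depends on a temperature interval, so only the ratio of degree sizes applies; the offset between the scales is irrelevant.
A change of 1 K is a change of 1.8°R, so 10.5 × 1.8 = 18.900.

18.900 °R/100 m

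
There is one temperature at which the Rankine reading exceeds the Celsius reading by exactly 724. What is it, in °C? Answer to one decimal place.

Let C be the Celsius reading. The Rankine reading is R = 1.8·C + 491.67.
Require R - C = 724: (0.8)·C + 491.67 = 724.
C = (724 - 491.67) / (0.8) = 290.4.

290.4°C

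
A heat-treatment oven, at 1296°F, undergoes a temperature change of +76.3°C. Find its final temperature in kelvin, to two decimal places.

Initial temperature in Celsius: (1296 - 32) × 5/9 = 702.2222°C.
Final Celsius temperature: 702.2222 + 76.3000 = 778.5222°C.
In kelvin: 778.5222 + 273.15 = 1051.67 K.

1051.67 K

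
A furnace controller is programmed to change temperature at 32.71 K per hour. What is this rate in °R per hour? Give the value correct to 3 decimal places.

The quantity depends on a temperature interval, so only the ratio of degree sizes applies; the offset between the scales is irrelevant.
A change of 1 K is a change of 1.8°R, so 32.71 × 1.8 = 58.878.

58.878 °R/hour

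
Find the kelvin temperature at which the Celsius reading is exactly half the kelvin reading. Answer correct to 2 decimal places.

546.30 K

Let K be the kelvin reading. The Celsius reading is C = 1·K - 273.15.
Require C = 0.5·K: 1·K - 273.15 = 0.5·K.
(0.5)·K = 273.15  ⇒  K = 546.30.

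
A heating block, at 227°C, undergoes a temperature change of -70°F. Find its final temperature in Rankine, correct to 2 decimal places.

The 70°F change is an interval, so only the factor 5/9 applies: -70 × 5/9 = -38.8889°C.
Final Celsius temperature: 227.0000 - 38.8889 = 188.1111°C.
In Rankine: 188.1111 × 1.8 + 491.67 = 830.27°R.

830.27°R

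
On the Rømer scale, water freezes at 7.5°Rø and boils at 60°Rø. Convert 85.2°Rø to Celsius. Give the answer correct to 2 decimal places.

Linear interpolation between the fixed points: C = (85.2 - 7.5) × 100 / (60 - 7.5) = 148.0000°C.

148.00°C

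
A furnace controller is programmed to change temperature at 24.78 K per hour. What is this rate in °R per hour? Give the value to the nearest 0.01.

The quantity depends on a temperature interval, so only the ratio of degree sizes applies; the offset between the scales is irrelevant.
A change of 1 K is a change of 1.8°R, so 24.78 × 1.8 = 44.60.

44.60 °R/hour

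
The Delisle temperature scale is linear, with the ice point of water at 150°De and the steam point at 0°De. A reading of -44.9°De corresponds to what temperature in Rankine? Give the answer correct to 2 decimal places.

Linear interpolation between the fixed points: C = (-44.9 - 150) × 100 / (0 - 150) = 129.9333°C.
Then 129.9333 × 1.8 + 491.67 = 725.55°R.

725.55°R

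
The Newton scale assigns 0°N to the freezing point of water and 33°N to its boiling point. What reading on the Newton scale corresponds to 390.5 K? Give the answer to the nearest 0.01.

38.73°N

First in Celsius: 390.5 - 273.15 = 117.3500°C.
Linearly onto the Newton scale: 0 + (117.3500 / 100) × (33 - 0) = 38.73°N.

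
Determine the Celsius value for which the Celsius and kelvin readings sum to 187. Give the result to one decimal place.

Let C be the Celsius reading. The kelvin reading is K = 1·C + 273.15.
Require C + K = 187: (2)·C + 273.15 = 187.
C = (187 - 273.15) / (2) = -43.1.

-43.1°C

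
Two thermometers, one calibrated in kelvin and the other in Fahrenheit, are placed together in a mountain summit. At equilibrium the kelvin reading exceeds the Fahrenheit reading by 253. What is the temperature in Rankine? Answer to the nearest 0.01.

465.01°R

Let x be the kelvin reading; then the Fahrenheit reading is 1.8·x - 459.67.
(1.8·x - 459.67) - x = -253  ⇒  (0.8)·x = 206.67  ⇒  x = 258.3375 K.
In Celsius: 258.3375 - 273.15 = -14.8125°C.
In Rankine: -14.8125 × 1.8 + 491.67 = 465.01°R.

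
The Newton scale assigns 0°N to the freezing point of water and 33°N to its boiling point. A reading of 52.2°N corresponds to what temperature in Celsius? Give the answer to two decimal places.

158.18°C

Linear interpolation between the fixed points: C = (52.2 - 0) × 100 / (33 - 0) = 158.1818°C.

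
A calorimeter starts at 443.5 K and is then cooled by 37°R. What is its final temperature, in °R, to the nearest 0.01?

761.30°R

Initial temperature in Celsius: 443.5 - 273.15 = 170.3500°C.
The 37°R change is an interval, so only the factor 5/9 applies: -37 × 5/9 = -20.5556°C.
Final Celsius temperature: 170.3500 - 20.5556 = 149.7944°C.
In Rankine: 149.7944 × 1.8 + 491.67 = 761.30°R.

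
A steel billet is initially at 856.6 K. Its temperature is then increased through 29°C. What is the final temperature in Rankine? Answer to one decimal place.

1594.1°R

Initial temperature in Celsius: 856.6 - 273.15 = 583.4500°C.
Final Celsius temperature: 583.4500 + 29.0000 = 612.4500°C.
In Rankine: 612.4500 × 1.8 + 491.67 = 1594.1°R.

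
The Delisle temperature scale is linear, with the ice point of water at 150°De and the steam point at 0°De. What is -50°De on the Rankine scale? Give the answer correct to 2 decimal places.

731.67°R

Linear interpolation between the fixed points: C = (-50 - 150) × 100 / (0 - 150) = 133.3333°C.
Then 133.3333 × 1.8 + 491.67 = 731.67°R.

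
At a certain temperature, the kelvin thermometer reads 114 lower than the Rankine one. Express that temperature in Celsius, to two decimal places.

Let x be the Rankine reading; then the kelvin reading is 5/9·x.
(5/9·x) - x = -114  ⇒  (-4/9)·x = -114  ⇒  x = 256.5000°R.
In Celsius: (256.5 - 491.67) × 5/9 = -130.65°C.

-130.65°C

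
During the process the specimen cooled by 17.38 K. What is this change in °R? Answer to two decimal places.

31.28°R

An interval of 1 K corresponds to 1.8°R.
17.38 × 1.8 = 31.28.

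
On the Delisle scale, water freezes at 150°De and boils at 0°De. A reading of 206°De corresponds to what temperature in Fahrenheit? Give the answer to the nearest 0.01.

Linear interpolation between the fixed points: C = (206 - 150) × 100 / (0 - 150) = -37.3333°C.
Then -37.3333 × 1.8 + 32 = -35.20°F.

-35.20°F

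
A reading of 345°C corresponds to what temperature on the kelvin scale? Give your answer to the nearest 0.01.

In kelvin: 345.0000 + 273.15 = 618.15 K.

618.15 K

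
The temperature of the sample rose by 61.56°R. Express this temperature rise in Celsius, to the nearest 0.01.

An interval of 1°R corresponds to 5/9°C.
61.56 × 5/9 = 34.20.

34.20°C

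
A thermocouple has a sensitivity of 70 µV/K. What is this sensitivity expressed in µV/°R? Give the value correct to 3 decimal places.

Since only a temperature interval is involved, the additive offset between the scales drops out.
A change of 1°R is a change of 5/9 K, so per °R the value is 70 × 5/9 = 38.889.

38.889 µV/°R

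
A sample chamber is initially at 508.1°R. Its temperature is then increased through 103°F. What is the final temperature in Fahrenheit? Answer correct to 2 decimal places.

151.43°F

Initial temperature in Celsius: (508.1 - 491.67) × 5/9 = 9.1278°C.
The 103°F change is an interval, so only the factor 5/9 applies: +103 × 5/9 = +57.2222°C.
Final Celsius temperature: 9.1278 + 57.2222 = 66.3500°C.
In Fahrenheit: 66.3500 × 1.8 + 32 = 151.43°F.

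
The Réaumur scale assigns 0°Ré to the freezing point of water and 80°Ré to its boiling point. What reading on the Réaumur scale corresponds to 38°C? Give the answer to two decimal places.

30.40°Ré

Linearly onto the Réaumur scale: 0 + (38.0000 / 100) × (80 - 0) = 30.40°Ré.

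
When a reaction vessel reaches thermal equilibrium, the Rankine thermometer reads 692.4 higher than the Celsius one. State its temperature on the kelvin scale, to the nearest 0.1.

Let x be the Celsius reading; then the Rankine reading is 1.8·x + 491.67.
(1.8·x + 491.67) - x = 692.4  ⇒  (0.8)·x = 200.73  ⇒  x = 250.9125°C.
In kelvin: 250.9125 + 273.15 = 524.1 K.

524.1 K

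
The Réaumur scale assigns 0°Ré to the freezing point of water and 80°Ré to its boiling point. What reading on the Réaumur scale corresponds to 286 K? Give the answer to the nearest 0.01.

10.28°Ré

First in Celsius: 286 - 273.15 = 12.8500°C.
Linearly onto the Réaumur scale: 0 + (12.8500 / 100) × (80 - 0) = 10.28°Ré.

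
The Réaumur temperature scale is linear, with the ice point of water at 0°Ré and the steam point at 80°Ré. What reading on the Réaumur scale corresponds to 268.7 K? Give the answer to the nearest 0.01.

First in Celsius: 268.7 - 273.15 = -4.4500°C.
Linearly onto the Réaumur scale: 0 + (-4.4500 / 100) × (80 - 0) = -3.56°Ré.

-3.56°Ré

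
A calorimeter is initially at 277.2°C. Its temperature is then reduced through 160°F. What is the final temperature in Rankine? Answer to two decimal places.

830.63°R

The 160°F change is an interval, so only the factor 5/9 applies: -160 × 5/9 = -88.8889°C.
Final Celsius temperature: 277.2000 - 88.8889 = 188.3111°C.
In Rankine: 188.3111 × 1.8 + 491.67 = 830.63°R.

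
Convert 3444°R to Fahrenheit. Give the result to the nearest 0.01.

In Celsius: (3444 - 491.67) × 5/9 = 1640.1833°C.
In Fahrenheit: 1640.1833 × 1.8 + 32 = 2984.33°F.

2984.33°F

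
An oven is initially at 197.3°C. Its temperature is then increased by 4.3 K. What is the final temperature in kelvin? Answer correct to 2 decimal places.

The 4.3 K change is an interval; Kelvin and Celsius degrees are the same size, so ΔC = +4.3°C.
Final Celsius temperature: 197.3000 + 4.3000 = 201.6000°C.
In kelvin: 201.6000 + 273.15 = 474.75 K.

474.75 K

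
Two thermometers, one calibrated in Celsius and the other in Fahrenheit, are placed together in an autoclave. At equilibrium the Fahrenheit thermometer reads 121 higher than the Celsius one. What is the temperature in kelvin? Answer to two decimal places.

384.40 K

Let x be the Celsius reading; then the Fahrenheit reading is 1.8·x + 32.
(1.8·x + 32) - x = 121  ⇒  (0.8)·x = 89  ⇒  x = 111.2500°C.
In kelvin: 111.2500 + 273.15 = 384.40 K.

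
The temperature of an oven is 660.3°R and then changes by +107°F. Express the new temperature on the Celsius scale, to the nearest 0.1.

Initial temperature in Celsius: (660.3 - 491.67) × 5/9 = 93.6833°C.
The 107°F change is an interval, so only the factor 5/9 applies: +107 × 5/9 = +59.4444°C.
Final Celsius temperature: 93.6833 + 59.4444 = 153.1278°C.

153.1°C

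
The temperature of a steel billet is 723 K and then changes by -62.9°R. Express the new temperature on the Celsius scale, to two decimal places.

414.91°C

Initial temperature in Celsius: 723 - 273.15 = 449.8500°C.
The 62.9°R change is an interval, so only the factor 5/9 applies: -62.9 × 5/9 = -34.9444°C.
Final Celsius temperature: 449.8500 - 34.9444 = 414.9056°C.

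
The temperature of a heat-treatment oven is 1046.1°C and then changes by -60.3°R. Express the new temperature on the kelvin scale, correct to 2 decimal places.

The 60.3°R change is an interval, so only the factor 5/9 applies: -60.3 × 5/9 = -33.5000°C.
Final Celsius temperature: 1046.1000 - 33.5000 = 1012.6000°C.
In kelvin: 1012.6000 + 273.15 = 1285.75 K.

1285.75 K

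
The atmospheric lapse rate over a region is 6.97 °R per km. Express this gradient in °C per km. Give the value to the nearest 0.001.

3.872 °C/km

The quantity depends on a temperature interval, so only the ratio of degree sizes applies; the offset between the scales is irrelevant.
A change of 1°R is a change of 5/9°C, so 6.97 × 5/9 = 3.872.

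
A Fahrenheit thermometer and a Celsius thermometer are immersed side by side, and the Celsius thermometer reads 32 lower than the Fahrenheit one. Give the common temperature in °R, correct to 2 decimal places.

Let x be the Fahrenheit reading; then the Celsius reading is 5/9·x - 17.7778.
(5/9·x - 17.7778) - x = -32  ⇒  (-4/9)·x = -14.2222  ⇒  x = 32.0000°F.
In Celsius: (32 - 32) × 5/9 = 0.0000°C.
In Rankine: 0.0000 × 1.8 + 491.67 = 491.67°R.

491.67°R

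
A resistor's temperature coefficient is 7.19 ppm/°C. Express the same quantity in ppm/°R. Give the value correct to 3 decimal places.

3.994 ppm/°R

The quantity depends on a temperature interval, so only the ratio of degree sizes applies; the offset between the scales is irrelevant.
A change of 1°R is a change of 5/9°C, so per °R the value is 7.19 × 5/9 = 3.994.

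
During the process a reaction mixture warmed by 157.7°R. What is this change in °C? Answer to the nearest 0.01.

For a temperature interval the offset drops out; only the factor 5/9 applies.
157.7 × 5/9 = 87.61.

87.61°C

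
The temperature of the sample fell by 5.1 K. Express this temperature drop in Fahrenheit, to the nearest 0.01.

An interval of 1 K corresponds to 1.8°F.
5.1 × 1.8 = 9.18.

9.18°F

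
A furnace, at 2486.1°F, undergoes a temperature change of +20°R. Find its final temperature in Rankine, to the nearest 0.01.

Initial temperature in Celsius: (2486.1 - 32) × 5/9 = 1363.3889°C.
The 20°R change is an interval, so only the factor 5/9 applies: +20 × 5/9 = +11.1111°C.
Final Celsius temperature: 1363.3889 + 11.1111 = 1374.5000°C.
In Rankine: 1374.5000 × 1.8 + 491.67 = 2965.77°R.

2965.77°R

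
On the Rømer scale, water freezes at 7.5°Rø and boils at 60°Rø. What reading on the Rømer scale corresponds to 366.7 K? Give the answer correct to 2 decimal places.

First in Celsius: 366.7 - 273.15 = 93.5500°C.
Linearly onto the Rømer scale: 7.5 + (93.5500 / 100) × (60 - 7.5) = 56.61°Rø.

56.61°Rø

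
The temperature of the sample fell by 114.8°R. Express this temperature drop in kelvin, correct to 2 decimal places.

Only the scale ratio 5/9 matters for a change in temperature.
114.8 × 5/9 = 63.78.

63.78 K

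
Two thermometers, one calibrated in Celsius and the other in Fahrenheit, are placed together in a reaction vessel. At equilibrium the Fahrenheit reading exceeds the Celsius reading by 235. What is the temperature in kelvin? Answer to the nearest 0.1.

526.9 K

Let x be the Celsius reading; then the Fahrenheit reading is 1.8·x + 32.
(1.8·x + 32) - x = 235  ⇒  (0.8)·x = 203  ⇒  x = 253.7500°C.
In kelvin: 253.7500 + 273.15 = 526.9 K.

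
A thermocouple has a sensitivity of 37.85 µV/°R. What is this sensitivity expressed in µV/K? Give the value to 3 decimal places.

68.130 µV/K

Since only a temperature interval is involved, the additive offset between the scales drops out.
A change of 1 K is a change of 1.8°R, so per K the value is 37.85 × 1.8 = 68.130.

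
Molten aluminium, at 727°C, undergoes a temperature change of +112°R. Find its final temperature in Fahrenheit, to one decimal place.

The 112°R change is an interval, so only the factor 5/9 applies: +112 × 5/9 = +62.2222°C.
Final Celsius temperature: 727.0000 + 62.2222 = 789.2222°C.
In Fahrenheit: 789.2222 × 1.8 + 32 = 1452.6°F.

1452.6°F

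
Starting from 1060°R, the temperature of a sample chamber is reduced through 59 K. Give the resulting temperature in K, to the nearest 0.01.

Initial temperature in Celsius: (1060 - 491.67) × 5/9 = 315.7389°C.
The 59 K change is an interval; Kelvin and Celsius degrees are the same size, so ΔC = -59°C.
Final Celsius temperature: 315.7389 - 59.0000 = 256.7389°C.
In kelvin: 256.7389 + 273.15 = 529.89 K.

529.89 K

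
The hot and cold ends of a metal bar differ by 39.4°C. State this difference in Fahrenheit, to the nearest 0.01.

70.92°F

An interval of 1°C corresponds to 1.8°F.
39.4 × 1.8 = 70.92.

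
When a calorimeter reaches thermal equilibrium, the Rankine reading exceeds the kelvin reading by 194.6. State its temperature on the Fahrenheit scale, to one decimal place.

Let x be the kelvin reading; then the Rankine reading is 1.8·x.
(1.8·x) - x = 194.6  ⇒  (0.8)·x = 194.6  ⇒  x = 243.2500 K.
In Celsius: 243.25 - 273.15 = -29.9000°C.
In Fahrenheit: -29.9000 × 1.8 + 32 = -21.8°F.

-21.8°F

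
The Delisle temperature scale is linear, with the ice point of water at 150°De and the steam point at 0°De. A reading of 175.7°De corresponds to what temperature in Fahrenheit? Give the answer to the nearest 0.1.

1.2°F

Linear interpolation between the fixed points: C = (175.7 - 150) × 100 / (0 - 150) = -17.1333°C.
Then -17.1333 × 1.8 + 32 = 1.2°F.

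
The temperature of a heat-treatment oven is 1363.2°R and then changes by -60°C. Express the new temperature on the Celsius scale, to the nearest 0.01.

424.18°C

Initial temperature in Celsius: (1363.2 - 491.67) × 5/9 = 484.1833°C.
Final Celsius temperature: 484.1833 - 60.0000 = 424.1833°C.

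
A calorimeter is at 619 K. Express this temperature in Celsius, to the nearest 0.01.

345.85°C

In Celsius: 619 - 273.15 = 345.8500°C.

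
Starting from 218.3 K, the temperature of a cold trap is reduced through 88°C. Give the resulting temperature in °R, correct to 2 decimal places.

234.54°R

Initial temperature in Celsius: 218.3 - 273.15 = -54.8500°C.
Final Celsius temperature: -54.8500 - 88.0000 = -142.8500°C.
In Rankine: -142.8500 × 1.8 + 491.67 = 234.54°R.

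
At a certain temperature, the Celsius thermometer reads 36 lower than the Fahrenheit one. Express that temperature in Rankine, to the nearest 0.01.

Let x be the Fahrenheit reading; then the Celsius reading is 5/9·x - 17.7778.
(5/9·x - 17.7778) - x = -36  ⇒  (-4/9)·x = -18.2222  ⇒  x = 41.0000°F.
In Celsius: (41 - 32) × 5/9 = 5.0000°C.
In Rankine: 5.0000 × 1.8 + 491.67 = 500.67°R.

500.67°R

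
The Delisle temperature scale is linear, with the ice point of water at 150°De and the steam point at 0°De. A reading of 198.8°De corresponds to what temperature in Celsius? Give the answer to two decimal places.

-32.53°C

Linear interpolation between the fixed points: C = (198.8 - 150) × 100 / (0 - 150) = -32.5333°C.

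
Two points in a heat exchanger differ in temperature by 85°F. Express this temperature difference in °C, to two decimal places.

Only the scale ratio 5/9 matters for a change in temperature.
85 × 5/9 = 47.22.

47.22°C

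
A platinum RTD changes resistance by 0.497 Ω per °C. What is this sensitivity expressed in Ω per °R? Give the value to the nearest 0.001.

Since only a temperature interval is involved, the additive offset between the scales drops out.
A change of 1°R is a change of 5/9°C, so per °R the value is 0.497 × 5/9 = 0.276.

0.276 Ω per °R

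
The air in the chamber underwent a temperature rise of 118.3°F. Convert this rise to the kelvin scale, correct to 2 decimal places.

65.72 K

An interval of 1°F corresponds to 5/9 K.
118.3 × 5/9 = 65.72.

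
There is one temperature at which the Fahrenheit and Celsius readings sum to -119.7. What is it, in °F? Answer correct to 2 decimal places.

-65.52°F

Let F be the Fahrenheit reading. The Celsius reading is C = 5/9·F - 17.7778.
Require F + C = -119.7: (14/9)·F - 17.7778 = -119.7.
F = (-119.7 + 17.7778) / (14/9) = -65.52.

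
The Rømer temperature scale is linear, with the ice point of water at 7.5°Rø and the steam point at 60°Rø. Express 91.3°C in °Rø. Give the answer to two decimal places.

55.43°Rø

Linearly onto the Rømer scale: 7.5 + (91.3000 / 100) × (60 - 7.5) = 55.43°Rø.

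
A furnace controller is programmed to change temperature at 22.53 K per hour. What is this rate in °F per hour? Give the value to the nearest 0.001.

40.554 °F/hour

The quantity depends on a temperature interval, so only the ratio of degree sizes applies; the offset between the scales is irrelevant.
A change of 1 K is a change of 1.8°F, so 22.53 × 1.8 = 40.554.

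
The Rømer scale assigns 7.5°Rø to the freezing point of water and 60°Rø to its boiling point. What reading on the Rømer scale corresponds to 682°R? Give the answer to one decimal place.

63.0°Rø

First in Celsius: (682 - 491.67) × 5/9 = 105.7389°C.
Linearly onto the Rømer scale: 7.5 + (105.7389 / 100) × (60 - 7.5) = 63.0°Rø.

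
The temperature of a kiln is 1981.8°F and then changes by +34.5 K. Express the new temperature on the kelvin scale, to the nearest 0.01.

1390.87 K

Initial temperature in Celsius: (1981.8 - 32) × 5/9 = 1083.2222°C.
The 34.5 K change is an interval; Kelvin and Celsius degrees are the same size, so ΔC = +34.5°C.
Final Celsius temperature: 1083.2222 + 34.5000 = 1117.7222°C.
In kelvin: 1117.7222 + 273.15 = 1390.87 K.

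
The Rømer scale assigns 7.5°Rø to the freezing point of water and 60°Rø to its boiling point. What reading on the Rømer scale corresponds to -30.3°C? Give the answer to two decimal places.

Linearly onto the Rømer scale: 7.5 + (-30.3000 / 100) × (60 - 7.5) = -8.41°Rø.

-8.41°Rø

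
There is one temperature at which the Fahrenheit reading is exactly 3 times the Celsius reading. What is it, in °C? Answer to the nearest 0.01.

Let C be the Celsius reading. The Fahrenheit reading is F = 1.8·C + 32.
Require F = 3·C: 1.8·C + 32 = 3·C.
(-1.2)·C = -32  ⇒  C = 26.67.

26.67°C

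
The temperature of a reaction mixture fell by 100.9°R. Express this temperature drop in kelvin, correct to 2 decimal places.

An interval of 1°R corresponds to 5/9 K.
100.9 × 5/9 = 56.06.

56.06 K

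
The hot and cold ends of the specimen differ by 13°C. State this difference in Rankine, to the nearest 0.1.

23.4°R

For a temperature interval the offset drops out; only the factor 1.8 applies.
13 × 1.8 = 23.4.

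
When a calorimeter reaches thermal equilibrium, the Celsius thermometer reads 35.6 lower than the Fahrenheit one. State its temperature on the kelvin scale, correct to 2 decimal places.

277.65 K

Let x be the Fahrenheit reading; then the Celsius reading is 5/9·x - 17.7778.
(5/9·x - 17.7778) - x = -35.6  ⇒  (-4/9)·x = -17.8222  ⇒  x = 40.1000°F.
In Celsius: (40.1 - 32) × 5/9 = 4.5000°C.
In kelvin: 4.5000 + 273.15 = 277.65 K.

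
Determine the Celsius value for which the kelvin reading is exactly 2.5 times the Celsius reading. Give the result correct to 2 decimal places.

182.10°C

Let C be the Celsius reading. The kelvin reading is K = 1·C + 273.15.
Require K = 2.5·C: 1·C + 273.15 = 2.5·C.
(-1.5)·C = -273.15  ⇒  C = 182.10.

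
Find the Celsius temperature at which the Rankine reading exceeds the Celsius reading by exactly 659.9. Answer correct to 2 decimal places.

210.29°C

Let C be the Celsius reading. The Rankine reading is R = 1.8·C + 491.67.
Require R - C = 659.9: (0.8)·C + 491.67 = 659.9.
C = (659.9 - 491.67) / (0.8) = 210.29.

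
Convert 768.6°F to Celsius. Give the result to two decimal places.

409.22°C

In Celsius: (768.6 - 32) × 5/9 = 409.2222°C.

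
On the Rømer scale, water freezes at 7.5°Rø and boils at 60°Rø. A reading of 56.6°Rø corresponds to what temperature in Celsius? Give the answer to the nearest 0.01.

Linear interpolation between the fixed points: C = (56.6 - 7.5) × 100 / (60 - 7.5) = 93.5238°C.

93.52°C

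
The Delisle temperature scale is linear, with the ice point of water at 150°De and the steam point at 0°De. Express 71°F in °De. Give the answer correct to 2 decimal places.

First in Celsius: (71 - 32) × 5/9 = 21.6667°C.
Linearly onto the Delisle scale: 150 + (21.6667 / 100) × (0 - 150) = 117.50°De.

117.50°De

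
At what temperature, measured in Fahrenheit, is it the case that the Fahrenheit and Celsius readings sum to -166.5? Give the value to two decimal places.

-95.61°F

Let F be the Fahrenheit reading. The Celsius reading is C = 5/9·F - 17.7778.
Require F + C = -166.5: (14/9)·F - 17.7778 = -166.5.
F = (-166.5 + 17.7778) / (14/9) = -95.61.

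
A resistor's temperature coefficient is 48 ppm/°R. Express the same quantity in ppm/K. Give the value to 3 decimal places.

86.400 ppm/K

Since only a temperature interval is involved, the additive offset between the scales drops out.
A change of 1 K is a change of 1.8°R, so per K the value is 48 × 1.8 = 86.400.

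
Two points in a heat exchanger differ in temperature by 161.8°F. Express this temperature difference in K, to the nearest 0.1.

89.9 K

For a temperature interval the offset drops out; only the factor 5/9 applies.
161.8 × 5/9 = 89.9.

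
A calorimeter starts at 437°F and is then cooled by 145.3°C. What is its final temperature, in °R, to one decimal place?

Initial temperature in Celsius: (437 - 32) × 5/9 = 225.0000°C.
Final Celsius temperature: 225.0000 - 145.3000 = 79.7000°C.
In Rankine: 79.7000 × 1.8 + 491.67 = 635.1°R.

635.1°R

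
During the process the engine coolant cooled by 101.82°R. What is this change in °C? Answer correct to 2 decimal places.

For a temperature interval the offset drops out; only the factor 5/9 applies.
101.82 × 5/9 = 56.57.

56.57°C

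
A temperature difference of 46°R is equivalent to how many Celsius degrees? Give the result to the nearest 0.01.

For a temperature interval the offset drops out; only the factor 5/9 applies.
46 × 5/9 = 25.56.

25.56°C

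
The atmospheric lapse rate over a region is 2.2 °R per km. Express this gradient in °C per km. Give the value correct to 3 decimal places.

1.222 °C/km

Since only a temperature interval is involved, the additive offset between the scales drops out.
A change of 1°R is a change of 5/9°C, so 2.2 × 5/9 = 1.222.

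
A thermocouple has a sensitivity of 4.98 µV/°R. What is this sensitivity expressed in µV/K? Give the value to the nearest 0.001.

8.964 µV/K

The quantity depends on a temperature interval, so only the ratio of degree sizes applies; the offset between the scales is irrelevant.
A change of 1 K is a change of 1.8°R, so per K the value is 4.98 × 1.8 = 8.964.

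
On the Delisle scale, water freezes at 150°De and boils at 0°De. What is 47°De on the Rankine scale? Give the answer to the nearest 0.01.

615.27°R

Linear interpolation between the fixed points: C = (47 - 150) × 100 / (0 - 150) = 68.6667°C.
Then 68.6667 × 1.8 + 491.67 = 615.27°R.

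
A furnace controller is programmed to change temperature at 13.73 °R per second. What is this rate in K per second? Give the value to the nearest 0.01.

The quantity depends on a temperature interval, so only the ratio of degree sizes applies; the offset between the scales is irrelevant.
A change of 1°R is a change of 5/9 K, so 13.73 × 5/9 = 7.63.

7.63 K/second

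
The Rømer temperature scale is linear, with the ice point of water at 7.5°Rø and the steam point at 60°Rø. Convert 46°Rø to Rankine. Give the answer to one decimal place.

Linear interpolation between the fixed points: C = (46 - 7.5) × 100 / (60 - 7.5) = 73.3333°C.
Then 73.3333 × 1.8 + 491.67 = 623.7°R.

623.7°R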